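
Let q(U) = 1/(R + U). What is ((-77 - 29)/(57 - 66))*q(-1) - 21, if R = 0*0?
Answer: -295/9 ≈ -32.778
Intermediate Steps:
R = 0
q(U) = 1/U (q(U) = 1/(0 + U) = 1/U)
((-77 - 29)/(57 - 66))*q(-1) - 21 = ((-77 - 29)/(57 - 66))/(-1) - 21 = -106/(-9)*(-1) - 21 = -106*(-1/9)*(-1) - 21 = (106/9)*(-1) - 21 = -106/9 - 21 = -295/9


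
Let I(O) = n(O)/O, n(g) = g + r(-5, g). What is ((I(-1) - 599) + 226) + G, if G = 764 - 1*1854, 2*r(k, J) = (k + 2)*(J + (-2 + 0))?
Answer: -2933/2 ≈ -1466.5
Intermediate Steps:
r(k, J) = (-2 + J)*(2 + k)/2 (r(k, J) = ((k + 2)*(J + (-2 + 0)))/2 = ((2 + k)*(J - 2))/2 = ((2 + k)*(-2 + J))/2 = ((-2 + J)*(2 + k))/2 = (-2 + J)*(2 + k)/2)
n(g) = 3 - g/2 (n(g) = g + (-2 + g - 1*(-5) + (½)*g*(-5)) = g + (-2 + g + 5 - 5*g/2) = g + (3 - 3*g/2) = 3 - g/2)
G = -1090 (G = 764 - 1854 = -1090)
I(O) = (3 - O/2)/O
((I(-1) - 599) + 226) + G = (((½)*(6 - 1*(-1))/(-1) - 599) + 226) - 1090 = (((½)*(-1)*(6 + 1) - 599) + 226) - 1090 = (((½)*(-1)*7 - 599) + 226) - 1090 = ((-7/2 - 599) + 226) - 1090 = (-1205/2 + 226) - 1090 = -753/2 - 1090 = -2933/2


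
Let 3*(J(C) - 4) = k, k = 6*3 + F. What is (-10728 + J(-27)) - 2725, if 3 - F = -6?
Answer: -13440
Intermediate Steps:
F = 9 (F = 3 - 1*(-6) = 3 + 6 = 9)
k = 27 (k = 6*3 + 9 = 18 + 9 = 27)
J(C) = 13 (J(C) = 4 + (⅓)*27 = 4 + 9 = 13)
(-10728 + J(-27)) - 2725 = (-10728 + 13) - 2725 = -10715 - 2725 = -13440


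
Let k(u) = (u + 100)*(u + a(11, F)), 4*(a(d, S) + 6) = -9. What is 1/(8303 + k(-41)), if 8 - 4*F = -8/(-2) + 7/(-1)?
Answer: 4/21589 ≈ 0.00018528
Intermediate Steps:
F = 11/4 (F = 2 - (-8/(-2) + 7/(-1))/4 = 2 - (-8*(-½) + 7*(-1))/4 = 2 - (4 - 7)/4 = 2 - ¼*(-3) = 2 + ¾ = 11/4 ≈ 2.7500)
a(d, S) = -33/4 (a(d, S) = -6 + (¼)*(-9) = -6 - 9/4 = -33/4)
k(u) = (100 + u)*(-33/4 + u) (k(u) = (u + 100)*(u - 33/4) = (100 + u)*(-33/4 + u))
1/(8303 + k(-41)) = 1/(8303 + (-825 + (-41)² + (367/4)*(-41))) = 1/(8303 + (-825 + 1681 - 15047/4)) = 1/(8303 - 11623/4) = 1/(21589/4) = 4/21589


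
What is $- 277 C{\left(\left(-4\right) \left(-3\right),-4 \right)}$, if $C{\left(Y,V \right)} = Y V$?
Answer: $13296$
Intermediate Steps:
$C{\left(Y,V \right)} = V Y$
$- 277 C{\left(\left(-4\right) \left(-3\right),-4 \right)} = - 277 \left(- 4 \left(\left(-4\right) \left(-3\right)\right)\right) = - 277 \left(\left(-4\right) 12\right) = \left(-277\right) \left(-48\right) = 13296$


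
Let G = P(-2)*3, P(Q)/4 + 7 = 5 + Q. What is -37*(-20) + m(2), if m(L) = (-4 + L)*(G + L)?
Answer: 832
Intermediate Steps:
P(Q) = -8 + 4*Q (P(Q) = -28 + 4*(5 + Q) = -28 + (20 + 4*Q) = -8 + 4*Q)
G = -48 (G = (-8 + 4*(-2))*3 = (-8 - 8)*3 = -16*3 = -48)
m(L) = (-48 + L)*(-4 + L) (m(L) = (-4 + L)*(-48 + L) = (-48 + L)*(-4 + L))
-37*(-20) + m(2) = -37*(-20) + (192 + 2² - 52*2) = -37*(-20) + (192 + 4 - 104) = 740 + 92 = 832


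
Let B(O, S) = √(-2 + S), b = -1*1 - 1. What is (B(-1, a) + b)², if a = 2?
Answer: 4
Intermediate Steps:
b = -2 (b = -1 - 1 = -2)
(B(-1, a) + b)² = (√(-2 + 2) - 2)² = (√0 - 2)² = (0 - 2)² = (-2)² = 4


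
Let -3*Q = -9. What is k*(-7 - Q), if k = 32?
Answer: -320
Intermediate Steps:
Q = 3 (Q = -⅓*(-9) = 3)
k*(-7 - Q) = 32*(-7 - 1*3) = 32*(-7 - 3) = 32*(-10) = -320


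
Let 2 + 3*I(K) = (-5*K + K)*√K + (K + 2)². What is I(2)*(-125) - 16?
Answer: -1798/3 + 1000*√2/3 ≈ -127.93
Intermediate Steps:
I(K) = -⅔ - 4*K^(3/2)/3 + (2 + K)²/3 (I(K) = -⅔ + ((-5*K + K)*√K + (K + 2)²)/3 = -⅔ + ((-4*K)*√K + (2 + K)²)/3 = -⅔ + (-4*K^(3/2) + (2 + K)²)/3 = -⅔ + ((2 + K)² - 4*K^(3/2))/3 = -⅔ + (-4*K^(3/2)/3 + (2 + K)²/3) = -⅔ - 4*K^(3/2)/3 + (2 + K)²/3)
I(2)*(-125) - 16 = (-⅔ - 8*√2/3 + (2 + 2)²/3)*(-125) - 16 = (-⅔ - 8*√2/3 + (⅓)*4²)*(-125) - 16 = (-⅔ - 8*√2/3 + (⅓)*16)*(-125) - 16 = (-⅔ - 8*√2/3 + 16/3)*(-125) - 16 = (14/3 - 8*√2/3)*(-125) - 16 = (-1750/3 + 1000*√2/3) - 16 = -1798/3 + 1000*√2/3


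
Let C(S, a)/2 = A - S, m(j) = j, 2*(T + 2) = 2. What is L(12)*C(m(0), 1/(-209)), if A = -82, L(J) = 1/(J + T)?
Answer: -164/11 ≈ -14.909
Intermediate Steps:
T = -1 (T = -2 + (½)*2 = -2 + 1 = -1)
L(J) = 1/(-1 + J) (L(J) = 1/(J - 1) = 1/(-1 + J))
C(S, a) = -164 - 2*S (C(S, a) = 2*(-82 - S) = -164 - 2*S)
L(12)*C(m(0), 1/(-209)) = (-164 - 2*0)/(-1 + 12) = (-164 + 0)/11 = (1/11)*(-164) = -164/11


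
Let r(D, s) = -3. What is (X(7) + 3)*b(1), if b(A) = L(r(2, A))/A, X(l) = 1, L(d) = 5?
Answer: 20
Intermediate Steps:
b(A) = 5/A
(X(7) + 3)*b(1) = (1 + 3)*(5/1) = 4*(5*1) = 4*5 = 20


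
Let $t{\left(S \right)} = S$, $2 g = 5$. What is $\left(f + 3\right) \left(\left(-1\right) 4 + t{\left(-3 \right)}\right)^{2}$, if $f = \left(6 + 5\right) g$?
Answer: $\frac{2989}{2} \approx 1494.5$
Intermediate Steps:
$g = \frac{5}{2}$ ($g = \frac{1}{2} \cdot 5 = \frac{5}{2} \approx 2.5$)
$f = \frac{55}{2}$ ($f = \left(6 + 5\right) \frac{5}{2} = 11 \cdot \frac{5}{2} = \frac{55}{2} \approx 27.5$)
$\left(f + 3\right) \left(\left(-1\right) 4 + t{\left(-3 \right)}\right)^{2} = \left(\frac{55}{2} + 3\right) \left(\left(-1\right) 4 - 3\right)^{2} = \frac{61 \left(-4 - 3\right)^{2}}{2} = \frac{61 \left(-7\right)^{2}}{2} = \frac{61}{2} \cdot 49 = \frac{2989}{2}$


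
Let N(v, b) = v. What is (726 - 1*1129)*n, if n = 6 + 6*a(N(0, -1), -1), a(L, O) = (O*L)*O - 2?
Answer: 2418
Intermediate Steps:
a(L, O) = -2 + L*O² (a(L, O) = (L*O)*O - 2 = L*O² - 2 = -2 + L*O²)
n = -6 (n = 6 + 6*(-2 + 0*(-1)²) = 6 + 6*(-2 + 0*1) = 6 + 6*(-2 + 0) = 6 + 6*(-2) = 6 - 12 = -6)
(726 - 1*1129)*n = (726 - 1*1129)*(-6) = (726 - 1129)*(-6) = -403*(-6) = 2418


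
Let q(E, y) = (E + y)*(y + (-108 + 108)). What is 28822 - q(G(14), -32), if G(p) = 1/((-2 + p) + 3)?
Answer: 417002/15 ≈ 27800.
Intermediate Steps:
G(p) = 1/(1 + p)
q(E, y) = y*(E + y) (q(E, y) = (E + y)*(y + 0) = (E + y)*y = y*(E + y))
28822 - q(G(14), -32) = 28822 - (-32)*(1/(1 + 14) - 32) = 28822 - (-32)*(1/15 - 32) = 28822 - (-32)*(-479)/15 = 28822 - 1*15328/15 = 28822 - 15328/15 = 417002/15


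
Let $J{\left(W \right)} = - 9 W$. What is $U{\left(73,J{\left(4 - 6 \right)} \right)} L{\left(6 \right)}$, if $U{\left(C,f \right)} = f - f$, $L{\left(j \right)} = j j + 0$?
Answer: $0$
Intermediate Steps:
$L{\left(j \right)} = j^{2}$ ($L{\left(j \right)} = j^{2} + 0 = j^{2}$)
$U{\left(C,f \right)} = 0$
$U{\left(73,J{\left(4 - 6 \right)} \right)} L{\left(6 \right)} = 0 \cdot 6^{2} = 0 \cdot 36 = 0$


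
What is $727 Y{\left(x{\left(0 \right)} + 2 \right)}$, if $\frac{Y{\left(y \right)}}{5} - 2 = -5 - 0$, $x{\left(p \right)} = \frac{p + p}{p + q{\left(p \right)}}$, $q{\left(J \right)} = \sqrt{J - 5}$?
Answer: $-10905$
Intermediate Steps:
$q{\left(J \right)} = \sqrt{-5 + J}$
$x{\left(p \right)} = \frac{2 p}{p + \sqrt{-5 + p}}$ ($x{\left(p \right)} = \frac{p + p}{p + \sqrt{-5 + p}} = \frac{2 p}{p + \sqrt{-5 + p}}$)
$Y{\left(y \right)} = -15$ ($Y{\left(y \right)} = 10 + 5 \left(-5 - 0\right) = 10 + 5 \left(-5 + 0\right) = 10 + 5 \left(-5\right) = 10 - 25 = -15$)
$727 Y{\left(x{\left(0 \right)} + 2 \right)} = 727 \left(-15\right) = -10905$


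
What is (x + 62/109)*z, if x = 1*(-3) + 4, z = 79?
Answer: 13509/109 ≈ 123.94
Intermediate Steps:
x = 1 (x = -3 + 4 = 1)
(x + 62/109)*z = (1 + 62/109)*79 = (171/109)*79 = 13509/109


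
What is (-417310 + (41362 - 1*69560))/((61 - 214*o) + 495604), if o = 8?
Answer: -445508/493953 ≈ -0.90192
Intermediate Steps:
(-417310 + (41362 - 1*69560))/((61 - 214*o) + 495604) = (-417310 + (41362 - 1*69560))/((61 - 214*8) + 495604) = (-417310 + (41362 - 69560))/((61 - 1712) + 495604) = (-417310 - 28198)/(-1651 + 495604) = -445508/493953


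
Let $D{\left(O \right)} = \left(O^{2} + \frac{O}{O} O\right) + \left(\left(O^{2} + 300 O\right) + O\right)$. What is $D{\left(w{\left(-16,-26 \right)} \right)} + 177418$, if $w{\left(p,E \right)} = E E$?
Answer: $1295522$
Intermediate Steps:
$w{\left(p,E \right)} = E^{2}$
$D{\left(O \right)} = 2 O^{2} + 302 O$ ($D{\left(O \right)} = \left(O^{2} + 1 O\right) + \left(O^{2} + 301 O\right) = \left(O^{2} + O\right) + \left(O^{2} + 301 O\right) = \left(O + O^{2}\right) + \left(O^{2} + 301 O\right) = 2 O^{2} + 302 O$)
$D{\left(w{\left(-16,-26 \right)} \right)} + 177418 = 2 \left(-26\right)^{2} \left(151 + \left(-26\right)^{2}\right) + 177418 = 2 \cdot 676 \left(151 + 676\right) + 177418 = 2 \cdot 676 \cdot 827 + 177418 = 1118104 + 177418 = 1295522$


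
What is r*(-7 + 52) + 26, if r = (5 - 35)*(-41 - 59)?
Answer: 135026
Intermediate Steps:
r = 3000 (r = -30*(-100) = 3000)
r*(-7 + 52) + 26 = 3000*(-7 + 52) + 26 = 3000*45 + 26 = 135000 + 26 = 135026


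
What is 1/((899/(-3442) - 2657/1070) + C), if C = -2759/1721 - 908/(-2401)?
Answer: -2210684735/8774925916 ≈ -0.25193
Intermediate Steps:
C = -5061691/4132121 (C = -2759*1/1721 - 908*(-1/2401) = -2759/1721 + 908/2401 = -5061691/4132121 ≈ -1.2250)
1/((899/(-3442) - 2657/1070) + C) = 1/((899/(-3442) - 2657/1070) - 5061691/4132121) = 1/((899*(-1/3442) - 2657*1/1070) - 5061691/4132121) = 1/((-899/3442 - 2657/1070) - 5061691/4132121) = 1/(-2526831/920735 - 5061691/4132121) = 1/(-8774925916/2210684735) = -2210684735/8774925916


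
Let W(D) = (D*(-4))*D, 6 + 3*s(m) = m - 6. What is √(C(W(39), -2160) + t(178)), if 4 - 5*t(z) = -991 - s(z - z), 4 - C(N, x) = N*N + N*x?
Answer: I*√1253907345/5 ≈ 7082.1*I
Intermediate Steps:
s(m) = -4 + m/3 (s(m) = -2 + (m - 6)/3 = -2 + (-6 + m)/3 = -2 + (-2 + m/3) = -4 + m/3)
W(D) = -4*D² (W(D) = (-4*D)*D = -4*D²)
C(N, x) = 4 - N² - N*x (C(N, x) = 4 - (N*N + N*x) = 4 - (N² + N*x) = 4 + (-N² - N*x) = 4 - N² - N*x)
t(z) = 991/5 (t(z) = ⅘ - (-991 - (-4 + (z - z)/3))/5 = ⅘ - (-991 - (-4 + (⅓)*0))/5 = ⅘ - (-991 - (-4 + 0))/5 = ⅘ - (-991 - 1*(-4))/5 = ⅘ - (-991 + 4)/5 = ⅘ - ⅕*(-987) = ⅘ + 987/5 = 991/5)
√(C(W(39), -2160) + t(178)) = √((4 - (-4*39²)² - 1*(-4*39²)*(-2160)) + 991/5) = √((4 - (-4*1521)² - 1*(-4*1521)*(-2160)) + 991/5) = √((4 - 1*(-6084)² - 1*(-6084)*(-2160)) + 991/5) = √((4 - 1*37015056 - 13141440) + 991/5) = √((4 - 37015056 - 13141440) + 991/5) = √(-50156492 + 991/5) = √(-250781469/5) = I*√1253907345/5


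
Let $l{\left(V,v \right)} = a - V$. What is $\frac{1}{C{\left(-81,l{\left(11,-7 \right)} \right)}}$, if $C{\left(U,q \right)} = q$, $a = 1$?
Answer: $- \frac{1}{10} \approx -0.1$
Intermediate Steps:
$l{\left(V,v \right)} = 1 - V$
$\frac{1}{C{\left(-81,l{\left(11,-7 \right)} \right)}} = \frac{1}{1 - 11} = \frac{1}{-10} = - \frac{1}{10}$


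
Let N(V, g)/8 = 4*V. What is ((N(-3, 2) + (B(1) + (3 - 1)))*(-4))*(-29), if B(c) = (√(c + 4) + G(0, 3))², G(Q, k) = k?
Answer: -9280 + 696*√5 ≈ -7723.7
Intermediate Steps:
N(V, g) = 32*V (N(V, g) = 8*(4*V) = 32*V)
B(c) = (3 + √(4 + c))² (B(c) = (√(c + 4) + 3)² = (√(4 + c) + 3)² = (3 + √(4 + c))²)
((N(-3, 2) + (B(1) + (3 - 1)))*(-4))*(-29) = ((32*(-3) + ((3 + √(4 + 1))² + (3 - 1)))*(-4))*(-29) = ((-96 + ((3 + √5)² + 2))*(-4))*(-29) = ((-96 + (2 + (3 + √5)²))*(-4))*(-29) = ((-94 + (3 + √5)²)*(-4))*(-29) = (376 - 4*(3 + √5)²)*(-29) = -10904 + 116*(3 + √5)²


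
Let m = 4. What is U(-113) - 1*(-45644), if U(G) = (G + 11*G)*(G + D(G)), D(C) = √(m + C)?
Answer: 198872 - 1356*I*√109 ≈ 1.9887e+5 - 14157.0*I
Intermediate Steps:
D(C) = √(4 + C)
U(G) = 12*G*(G + √(4 + G)) (U(G) = (G + 11*G)*(G + √(4 + G)) = (12*G)*(G + √(4 + G)) = 12*G*(G + √(4 + G)))
U(-113) - 1*(-45644) = 12*(-113)*(-113 + √(4 - 113)) - 1*(-45644) = 12*(-113)*(-113 + √(-109)) + 45644 = 12*(-113)*(-113 + I*√109) + 45644 = (153228 - 1356*I*√109) + 45644 = 198872 - 1356*I*√109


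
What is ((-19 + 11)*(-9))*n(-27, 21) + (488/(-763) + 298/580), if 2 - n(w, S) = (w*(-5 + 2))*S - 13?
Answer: -26860435673/221270 ≈ -1.2139e+5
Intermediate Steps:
n(w, S) = 15 + 3*S*w (n(w, S) = 2 - ((w*(-5 + 2))*S - 13) = 2 - ((w*(-3))*S - 13) = 2 - ((-3*w)*S - 13) = 2 - (-3*S*w - 13) = 2 - (-13 - 3*S*w) = 2 + (13 + 3*S*w) = 15 + 3*S*w)
((-19 + 11)*(-9))*n(-27, 21) + (488/(-763) + 298/580) = ((-19 + 11)*(-9))*(15 + 3*21*(-27)) + (488/(-763) + 298/580) = (-8*(-9))*(15 - 1701) + (488*(-1/763) + 298*(1/580)) = 72*(-1686) + (-488/763 + 149/290) = -121392 - 27833/221270 = -26860435673/221270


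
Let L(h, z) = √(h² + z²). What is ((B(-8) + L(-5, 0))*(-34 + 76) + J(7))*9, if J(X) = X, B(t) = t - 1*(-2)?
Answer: -315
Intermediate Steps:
B(t) = 2 + t (B(t) = t + 2 = 2 + t)
((B(-8) + L(-5, 0))*(-34 + 76) + J(7))*9 = (((2 - 8) + √((-5)² + 0²))*(-34 + 76) + 7)*9 = ((-6 + √(25 + 0))*42 + 7)*9 = ((-6 + √25)*42 + 7)*9 = ((-6 + 5)*42 + 7)*9 = (-1*42 + 7)*9 = (-42 + 7)*9 = -35*9 = -315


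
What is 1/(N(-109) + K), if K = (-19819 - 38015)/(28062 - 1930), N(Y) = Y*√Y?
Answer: -377829522/221088648103213 + 18608518804*I*√109/221088648103213 ≈ -1.7089e-6 + 0.00087874*I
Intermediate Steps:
N(Y) = Y^(3/2)
K = -28917/13066 (K = -57834/26132 = -57834*1/26132 = -28917/13066 ≈ -2.2132)
1/(N(-109) + K) = 1/((-109)^(3/2) - 28917/13066) = 1/(-109*I*√109 - 28917/13066) = 1/(-28917/13066 - 109*I*√109)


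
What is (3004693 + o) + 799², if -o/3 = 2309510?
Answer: -3285436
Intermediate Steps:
o = -6928530 (o = -3*2309510 = -6928530)
(3004693 + o) + 799² = (3004693 - 6928530) + 799² = -3923837 + 638401 = -3285436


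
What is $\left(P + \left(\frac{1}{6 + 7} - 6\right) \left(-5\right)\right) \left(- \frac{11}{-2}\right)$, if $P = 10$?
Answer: $\frac{5665}{26} \approx 217.88$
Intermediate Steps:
$\left(P + \left(\frac{1}{6 + 7} - 6\right) \left(-5\right)\right) \left(- \frac{11}{-2}\right) = \left(10 + \left(\frac{1}{6 + 7} - 6\right) \left(-5\right)\right) \left(- \frac{11}{-2}\right) = \left(10 + \left(\frac{1}{13} - 6\right) \left(-5\right)\right) \left(\left(-11\right) \left(- \frac{1}{2}\right)\right) = \left(10 + \left(\frac{1}{13} - 6\right) \left(-5\right)\right) \frac{11}{2} = \left(10 - - \frac{385}{13}\right) \frac{11}{2} = \left(10 + \frac{385}{13}\right) \frac{11}{2} = \frac{515}{13} \cdot \frac{11}{2} = \frac{5665}{26}$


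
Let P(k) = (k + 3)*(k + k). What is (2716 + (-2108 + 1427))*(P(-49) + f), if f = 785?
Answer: 10771255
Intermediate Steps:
P(k) = 2*k*(3 + k) (P(k) = (3 + k)*(2*k) = 2*k*(3 + k))
(2716 + (-2108 + 1427))*(P(-49) + f) = (2716 + (-2108 + 1427))*(2*(-49)*(3 - 49) + 785) = (2716 - 681)*(2*(-49)*(-46) + 785) = 2035*(4508 + 785) = 2035*5293 = 10771255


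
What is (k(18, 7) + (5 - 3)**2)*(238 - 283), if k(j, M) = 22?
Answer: -1170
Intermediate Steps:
(k(18, 7) + (5 - 3)**2)*(238 - 283) = (22 + (5 - 3)**2)*(238 - 283) = (22 + 2**2)*(-45) = (22 + 4)*(-45) = 26*(-45) = -1170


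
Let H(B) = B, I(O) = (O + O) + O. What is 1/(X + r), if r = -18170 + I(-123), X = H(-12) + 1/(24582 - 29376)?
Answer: -4794/88933495 ≈ -5.3905e-5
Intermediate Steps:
I(O) = 3*O (I(O) = 2*O + O = 3*O)
X = -57529/4794 (X = -12 + 1/(24582 - 29376) = -12 + 1/(-4794) = -12 - 1/4794 = -57529/4794 ≈ -12.000)
r = -18539 (r = -18170 + 3*(-123) = -18170 - 369 = -18539)
1/(X + r) = 1/(-57529/4794 - 18539) = 1/(-88933495/4794) = -4794/88933495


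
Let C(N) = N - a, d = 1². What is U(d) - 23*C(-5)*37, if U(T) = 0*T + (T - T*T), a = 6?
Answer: 9361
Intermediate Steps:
d = 1
U(T) = T - T² (U(T) = 0 + (T - T²) = T - T²)
C(N) = -6 + N (C(N) = N - 1*6 = N - 6 = -6 + N)
U(d) - 23*C(-5)*37 = 1*(1 - 1*1) - 23*(-6 - 5)*37 = 1*(1 - 1) - 23*(-11)*37 = 1*0 - (-253)*37 = 0 - 1*(-9361) = 0 + 9361 = 9361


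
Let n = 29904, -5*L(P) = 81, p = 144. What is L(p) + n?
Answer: 149439/5 ≈ 29888.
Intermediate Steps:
L(P) = -81/5 (L(P) = -⅕*81 = -81/5)
L(p) + n = -81/5 + 29904 = 149439/5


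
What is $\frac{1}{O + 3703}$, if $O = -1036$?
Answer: $\frac{1}{2667} \approx 0.00037495$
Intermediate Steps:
$\frac{1}{O + 3703} = \frac{1}{-1036 + 3703} = \frac{1}{2667}$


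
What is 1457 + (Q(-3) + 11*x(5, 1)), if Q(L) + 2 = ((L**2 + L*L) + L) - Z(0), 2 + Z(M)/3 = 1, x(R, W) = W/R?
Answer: 7376/5 ≈ 1475.2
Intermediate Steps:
Z(M) = -3 (Z(M) = -6 + 3*1 = -6 + 3 = -3)
Q(L) = 1 + L + 2*L**2 (Q(L) = -2 + (((L**2 + L*L) + L) - 1*(-3)) = -2 + (((L**2 + L**2) + L) + 3) = -2 + ((2*L**2 + L) + 3) = -2 + ((L + 2*L**2) + 3) = -2 + (3 + L + 2*L**2) = 1 + L + 2*L**2)
1457 + (Q(-3) + 11*x(5, 1)) = 1457 + ((1 - 3 + 2*(-3)**2) + 11*(1/5)) = 1457 + ((1 - 3 + 2*9) + 11*(1*(1/5))) = 1457 + ((1 - 3 + 18) + 11*(1/5)) = 1457 + (16 + 11/5) = 1457 + 91/5 = 7376/5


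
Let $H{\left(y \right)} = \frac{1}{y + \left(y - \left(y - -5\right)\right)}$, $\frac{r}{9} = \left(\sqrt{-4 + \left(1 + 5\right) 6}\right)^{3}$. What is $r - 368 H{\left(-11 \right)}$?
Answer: $23 + 1152 \sqrt{2} \approx 1652.2$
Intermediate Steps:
$r = 1152 \sqrt{2}$ ($r = 9 \left(\sqrt{-4 + \left(1 + 5\right) 6}\right)^{3} = 9 \left(\sqrt{-4 + 6 \cdot 6}\right)^{3} = 9 \left(\sqrt{-4 + 36}\right)^{3} = 9 \left(\sqrt{32}\right)^{3} = 9 \left(4 \sqrt{2}\right)^{3} = 9 \cdot 128 \sqrt{2} = 1152 \sqrt{2} \approx 1629.2$)
$H{\left(y \right)} = \frac{1}{-5 + y}$ ($H{\left(y \right)} = \frac{1}{y + \left(y - \left(y + 5\right)\right)} = \frac{1}{y + \left(y - \left(5 + y\right)\right)} = \frac{1}{y - 5} = \frac{1}{-5 + y}$)
$r - 368 H{\left(-11 \right)} = 1152 \sqrt{2} - \frac{368}{-5 - 11} = 1152 \sqrt{2} - \frac{368}{-16} = 1152 \sqrt{2} - -23 = 1152 \sqrt{2} + 23 = 23 + 1152 \sqrt{2}$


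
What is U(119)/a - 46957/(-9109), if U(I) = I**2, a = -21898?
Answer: 899271837/199468882 ≈ 4.5083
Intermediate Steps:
U(119)/a - 46957/(-9109) = 119**2/(-21898) - 46957/(-9109) = 14161*(-1/21898) - 46957*(-1/9109) = -14161/21898 + 46957/9109 = 899271837/199468882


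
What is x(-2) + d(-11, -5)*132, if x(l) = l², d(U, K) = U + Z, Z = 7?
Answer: -524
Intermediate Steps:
d(U, K) = 7 + U (d(U, K) = U + 7 = 7 + U)
x(-2) + d(-11, -5)*132 = (-2)² + (7 - 11)*132 = 4 - 4*132 = 4 - 528 = -524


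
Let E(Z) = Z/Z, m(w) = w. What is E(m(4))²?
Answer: 1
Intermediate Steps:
E(Z) = 1
E(m(4))² = 1² = 1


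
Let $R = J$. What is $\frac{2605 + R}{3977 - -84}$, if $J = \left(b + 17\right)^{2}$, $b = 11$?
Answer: $\frac{3389}{4061} \approx 0.83452$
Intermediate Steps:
$J = 784$ ($J = \left(11 + 17\right)^{2} = 28^{2} = 784$)
$R = 784$
$\frac{2605 + R}{3977 - -84} = \frac{2605 + 784}{3977 - -84} = \frac{3389}{3977 + 84} = \frac{3389}{4061}$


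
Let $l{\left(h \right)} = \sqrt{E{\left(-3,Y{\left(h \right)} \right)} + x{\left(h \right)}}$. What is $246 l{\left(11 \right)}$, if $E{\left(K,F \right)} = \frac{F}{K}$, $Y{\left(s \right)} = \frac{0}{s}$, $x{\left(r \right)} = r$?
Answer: $246 \sqrt{11} \approx 815.89$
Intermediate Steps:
$Y{\left(s \right)} = 0$
$l{\left(h \right)} = \sqrt{h}$ ($l{\left(h \right)} = \sqrt{\frac{0}{-3} + h} = \sqrt{0 \left(- \frac{1}{3}\right) + h} = \sqrt{0 + h} = \sqrt{h}$)
$246 l{\left(11 \right)} = 246 \sqrt{11}$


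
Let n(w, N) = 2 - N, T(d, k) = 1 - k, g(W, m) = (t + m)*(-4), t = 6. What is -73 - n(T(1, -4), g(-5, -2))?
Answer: -91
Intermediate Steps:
g(W, m) = -24 - 4*m (g(W, m) = (6 + m)*(-4) = -24 - 4*m)
-73 - n(T(1, -4), g(-5, -2)) = -73 - (2 - (-24 - 4*(-2))) = -73 - (2 - (-24 + 8)) = -73 - (2 - 1*(-16)) = -73 - (2 + 16) = -73 - 1*18 = -73 - 18 = -91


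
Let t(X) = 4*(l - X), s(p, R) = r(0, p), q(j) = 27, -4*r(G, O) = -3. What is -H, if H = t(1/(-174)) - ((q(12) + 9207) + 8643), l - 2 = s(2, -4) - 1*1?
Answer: 1554688/87 ≈ 17870.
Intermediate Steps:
r(G, O) = 3/4 (r(G, O) = -1/4*(-3) = 3/4)
s(p, R) = 3/4
l = 7/4 (l = 2 + (3/4 - 1*1) = 2 + (3/4 - 1) = 2 - 1/4 = 7/4 ≈ 1.7500)
t(X) = 7 - 4*X (t(X) = 4*(7/4 - X) = 7 - 4*X)
H = -1554688/87 (H = (7 - 4/(-174)) - ((27 + 9207) + 8643) = (7 - 4*(-1/174)) - (9234 + 8643) = (7 + 2/87) - 1*17877 = 611/87 - 17877 = -1554688/87 ≈ -17870.)
-H = -1*(-1554688/87) = 1554688/87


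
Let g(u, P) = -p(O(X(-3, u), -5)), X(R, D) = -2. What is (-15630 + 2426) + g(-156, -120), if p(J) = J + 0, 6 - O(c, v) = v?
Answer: -13215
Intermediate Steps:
O(c, v) = 6 - v
p(J) = J
g(u, P) = -11 (g(u, P) = -(6 - 1*(-5)) = -(6 + 5) = -1*11 = -11)
(-15630 + 2426) + g(-156, -120) = (-15630 + 2426) - 11 = -13204 - 11 = -13215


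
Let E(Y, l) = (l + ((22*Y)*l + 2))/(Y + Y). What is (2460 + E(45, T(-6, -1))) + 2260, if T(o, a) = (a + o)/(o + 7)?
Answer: 83573/18 ≈ 4642.9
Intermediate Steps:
T(o, a) = (a + o)/(7 + o)
E(Y, l) = (2 + l + 22*Y*l)/(2*Y) (E(Y, l) = (l + (22*Y*l + 2))/((2*Y)) = (l + (2 + 22*Y*l))*(1/(2*Y)) = (2 + l + 22*Y*l)*(1/(2*Y)) = (2 + l + 22*Y*l)/(2*Y))
(2460 + E(45, T(-6, -1))) + 2260 = (2460 + (½)*(2 + (-1 - 6)/(7 - 6) + 22*45*((-1 - 6)/(7 - 6)))/45) + 2260 = (2460 + (½)*(1/45)*(2 - 7/1 + 22*45*(-7/1))) + 2260 = (2460 + (½)*(1/45)*(2 + 1*(-7) + 22*45*(1*(-7)))) + 2260 = (2460 + (½)*(1/45)*(2 - 7 + 22*45*(-7))) + 2260 = (2460 + (½)*(1/45)*(2 - 7 - 6930)) + 2260 = (2460 + (½)*(1/45)*(-6935)) + 2260 = (2460 - 1387/18) + 2260 = 42893/18 + 2260 = 83573/18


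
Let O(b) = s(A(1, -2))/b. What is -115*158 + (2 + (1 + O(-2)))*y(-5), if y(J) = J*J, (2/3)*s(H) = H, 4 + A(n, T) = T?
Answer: -35965/2 ≈ -17983.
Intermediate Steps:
A(n, T) = -4 + T
s(H) = 3*H/2
O(b) = -9/b (O(b) = (3*(-4 - 2)/2)/b = ((3/2)*(-6))/b = -9/b)
y(J) = J²
-115*158 + (2 + (1 + O(-2)))*y(-5) = -115*158 + (2 + (1 - 9/(-2)))*(-5)² = -18170 + (2 + (1 - 9*(-½)))*25 = -18170 + (2 + (1 + 9/2))*25 = -18170 + (2 + 11/2)*25 = -18170 + (15/2)*25 = -18170 + 375/2 = -35965/2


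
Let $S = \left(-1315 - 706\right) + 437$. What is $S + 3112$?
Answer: $1528$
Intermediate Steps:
$S = -1584$ ($S = -2021 + 437 = -1584$)
$S + 3112 = -1584 + 3112 = 1528$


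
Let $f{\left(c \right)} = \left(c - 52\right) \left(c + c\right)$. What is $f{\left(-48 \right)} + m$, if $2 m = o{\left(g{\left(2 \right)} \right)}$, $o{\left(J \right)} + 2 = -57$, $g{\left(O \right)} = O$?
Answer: $\frac{19141}{2} \approx 9570.5$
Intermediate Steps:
$o{\left(J \right)} = -59$ ($o{\left(J \right)} = -2 - 57 = -59$)
$f{\left(c \right)} = 2 c \left(-52 + c\right)$ ($f{\left(c \right)} = \left(-52 + c\right) 2 c = 2 c \left(-52 + c\right)$)
$m = - \frac{59}{2}$ ($m = \frac{1}{2} \left(-59\right) = - \frac{59}{2} \approx -29.5$)
$f{\left(-48 \right)} + m = 2 \left(-48\right) \left(-52 - 48\right) - \frac{59}{2} = 2 \left(-48\right) \left(-100\right) - \frac{59}{2} = 9600 - \frac{59}{2} = \frac{19141}{2}$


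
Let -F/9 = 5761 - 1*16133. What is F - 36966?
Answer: 56382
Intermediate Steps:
F = 93348 (F = -9*(5761 - 1*16133) = -9*(5761 - 16133) = -9*(-10372) = 93348)
F - 36966 = 93348 - 36966 = 56382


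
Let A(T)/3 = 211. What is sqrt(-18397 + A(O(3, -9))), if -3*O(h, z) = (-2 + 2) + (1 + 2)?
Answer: 2*I*sqrt(4441) ≈ 133.28*I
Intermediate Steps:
O(h, z) = -1 (O(h, z) = -((-2 + 2) + (1 + 2))/3 = -(0 + 3)/3 = -1/3*3 = -1)
A(T) = 633 (A(T) = 3*211 = 633)
sqrt(-18397 + A(O(3, -9))) = sqrt(-18397 + 633) = sqrt(-17764) = 2*I*sqrt(4441)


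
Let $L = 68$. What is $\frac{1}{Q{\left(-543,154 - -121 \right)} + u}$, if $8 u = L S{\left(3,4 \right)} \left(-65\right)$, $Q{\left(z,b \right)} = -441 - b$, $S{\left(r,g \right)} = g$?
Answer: $- \frac{1}{2926} \approx -0.00034176$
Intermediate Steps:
$u = -2210$ ($u = \frac{68 \cdot 4 \left(-65\right)}{8} = \frac{272 \left(-65\right)}{8} = \frac{1}{8} \left(-17680\right) = -2210$)
$\frac{1}{Q{\left(-543,154 - -121 \right)} + u} = \frac{1}{\left(-441 - \left(154 - -121\right)\right) - 2210} = \frac{1}{\left(-441 - \left(154 + 121\right)\right) - 2210} = \frac{1}{\left(-441 - 275\right) - 2210} = \frac{1}{-716 - 2210} = \frac{1}{-2926} = - \frac{1}{2926}$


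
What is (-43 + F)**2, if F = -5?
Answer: 2304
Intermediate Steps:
(-43 + F)**2 = (-43 - 5)**2 = (-48)**2 = 2304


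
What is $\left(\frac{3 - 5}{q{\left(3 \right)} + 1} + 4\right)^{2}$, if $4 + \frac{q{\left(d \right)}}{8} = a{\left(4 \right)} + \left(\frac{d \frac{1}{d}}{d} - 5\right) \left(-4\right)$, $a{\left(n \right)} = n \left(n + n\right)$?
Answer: $\frac{20124196}{1261129} \approx 15.957$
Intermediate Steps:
$a{\left(n \right)} = 2 n^{2}$ ($a{\left(n \right)} = n 2 n = 2 n^{2}$)
$q{\left(d \right)} = 384 - \frac{32}{d}$ ($q{\left(d \right)} = -32 + 8 \left(2 \cdot 4^{2} + \left(\frac{d \frac{1}{d}}{d} - 5\right) \left(-4\right)\right) = -32 + 8 \left(2 \cdot 16 + \left(1 \frac{1}{d} - 5\right) \left(-4\right)\right) = -32 + 8 \left(32 + \left(\frac{1}{d} - 5\right) \left(-4\right)\right) = -32 + 8 \left(32 + \left(-5 + \frac{1}{d}\right) \left(-4\right)\right) = -32 + 8 \left(32 + \left(20 - \frac{4}{d}\right)\right) = -32 + 8 \left(52 - \frac{4}{d}\right) = -32 + \left(416 - \frac{32}{d}\right) = 384 - \frac{32}{d}$)
$\left(\frac{3 - 5}{q{\left(3 \right)} + 1} + 4\right)^{2} = \left(\frac{3 - 5}{\left(384 - \frac{32}{3}\right) + 1} + 4\right)^{2} = \left(- \frac{2}{\left(384 - \frac{32}{3}\right) + 1} + 4\right)^{2} = \left(- \frac{2}{\frac{1120}{3} + 1} + 4\right)^{2} = \left(- \frac{2}{\frac{1123}{3}} + 4\right)^{2} = \left(\left(-2\right) \frac{3}{1123} + 4\right)^{2} = \left(- \frac{6}{1123} + 4\right)^{2} = \left(\frac{4486}{1123}\right)^{2} = \frac{20124196}{1261129}$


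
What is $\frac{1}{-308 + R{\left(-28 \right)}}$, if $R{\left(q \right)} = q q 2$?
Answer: $\frac{1}{1260} \approx 0.00079365$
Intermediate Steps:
$R{\left(q \right)} = 2 q^{2}$ ($R{\left(q \right)} = q^{2} \cdot 2 = 2 q^{2}$)
$\frac{1}{-308 + R{\left(-28 \right)}} = \frac{1}{-308 + 2 \left(-28\right)^{2}} = \frac{1}{-308 + 2 \cdot 784} = \frac{1}{-308 + 1568} = \frac{1}{1260}$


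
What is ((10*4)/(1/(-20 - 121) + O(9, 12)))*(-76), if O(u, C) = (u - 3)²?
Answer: -85728/1015 ≈ -84.461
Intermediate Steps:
O(u, C) = (-3 + u)²
((10*4)/(1/(-20 - 121) + O(9, 12)))*(-76) = ((10*4)/(1/(-20 - 121) + (-3 + 9)²))*(-76) = (40/(1/(-141) + 6²))*(-76) = (40/(-1/141 + 36))*(-76) = (40/(5075/141))*(-76) = ((141/5075)*40)*(-76) = (1128/1015)*(-76) = -85728/1015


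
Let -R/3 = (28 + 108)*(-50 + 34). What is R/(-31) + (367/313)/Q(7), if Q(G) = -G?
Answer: -14314225/67921 ≈ -210.75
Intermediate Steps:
R = 6528 (R = -3*(28 + 108)*(-50 + 34) = -408*(-16) = -3*(-2176) = 6528)
R/(-31) + (367/313)/Q(7) = 6528/(-31) + (367/313)/((-1*7)) = 6528*(-1/31) + (367*(1/313))/(-7) = -6528/31 + (367/313)*(-1/7) = -6528/31 - 367/2191 = -14314225/67921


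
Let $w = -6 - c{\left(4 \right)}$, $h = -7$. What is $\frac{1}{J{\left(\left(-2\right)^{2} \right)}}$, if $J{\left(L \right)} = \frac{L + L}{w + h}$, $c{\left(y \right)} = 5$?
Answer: $- \frac{9}{4} \approx -2.25$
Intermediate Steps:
$w = -11$ ($w = -6 - 5 = -11$)
$J{\left(L \right)} = - \frac{L}{9}$ ($J{\left(L \right)} = \frac{L + L}{-11 - 7} = \frac{2 L}{-18} = 2 L \left(- \frac{1}{18}\right) = - \frac{L}{9}$)
$\frac{1}{J{\left(\left(-2\right)^{2} \right)}} = \frac{1}{\left(- \frac{1}{9}\right) \left(-2\right)^{2}} = \frac{1}{\left(- \frac{1}{9}\right) 4} = \frac{1}{- \frac{4}{9}} = - \frac{9}{4}$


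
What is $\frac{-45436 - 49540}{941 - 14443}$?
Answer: $\frac{47488}{6751} \approx 7.0342$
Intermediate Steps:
$\frac{-45436 - 49540}{941 - 14443} = - \frac{94976}{-13502} = \left(-94976\right) \left(- \frac{1}{13502}\right) = \frac{47488}{6751}$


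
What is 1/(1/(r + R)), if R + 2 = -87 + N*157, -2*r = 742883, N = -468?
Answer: -890013/2 ≈ -4.4501e+5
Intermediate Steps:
r = -742883/2 (r = -½*742883 = -742883/2 ≈ -3.7144e+5)
R = -73565 (R = -2 + (-87 - 468*157) = -2 + (-87 - 73476) = -2 - 73563 = -73565)
1/(1/(r + R)) = 1/(1/(-742883/2 - 73565)) = 1/(1/(-890013/2)) = 1/(-2/890013) = -890013/2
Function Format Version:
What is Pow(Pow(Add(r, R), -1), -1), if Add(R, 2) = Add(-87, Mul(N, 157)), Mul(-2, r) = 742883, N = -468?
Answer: Rational(-890013, 2) ≈ -4.4501e+5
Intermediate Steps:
r = Rational(-742883, 2) (r = Mul(Rational(-1, 2), 742883) = Rational(-742883, 2) ≈ -3.7144e+5)
R = -73565 (R = Add(-2, Add(-87, Mul(-468, 157))) = Add(-2, Add(-87, -73476)) = Add(-2, -73563) = -73565)
Pow(Pow(Add(r, R), -1), -1) = Pow(Pow(Add(Rational(-742883, 2), -73565), -1), -1) = Pow(Pow(Rational(-890013, 2), -1), -1) = Pow(Rational(-2, 890013), -1) = Rational(-890013, 2)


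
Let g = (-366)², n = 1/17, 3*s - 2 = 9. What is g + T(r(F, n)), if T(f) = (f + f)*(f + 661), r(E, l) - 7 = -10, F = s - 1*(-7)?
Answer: 130008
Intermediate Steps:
s = 11/3 (s = ⅔ + (⅓)*9 = ⅔ + 3 = 11/3 ≈ 3.6667)
n = 1/17 ≈ 0.058824
F = 32/3 (F = 11/3 - 1*(-7) = 11/3 + 7 = 32/3 ≈ 10.667)
r(E, l) = -3 (r(E, l) = 7 - 10 = -3)
g = 133956
T(f) = 2*f*(661 + f) (T(f) = (2*f)*(661 + f) = 2*f*(661 + f))
g + T(r(F, n)) = 133956 + 2*(-3)*(661 - 3) = 133956 + 2*(-3)*658 = 133956 - 3948 = 130008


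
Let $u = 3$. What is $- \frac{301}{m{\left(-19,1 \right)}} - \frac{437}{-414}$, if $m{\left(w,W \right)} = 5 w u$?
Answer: $\frac{3611}{1710} \approx 2.1117$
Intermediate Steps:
$m{\left(w,W \right)} = 15 w$ ($m{\left(w,W \right)} = 5 w 3 = 15 w$)
$- \frac{301}{m{\left(-19,1 \right)}} - \frac{437}{-414} = - \frac{301}{15 \left(-19\right)} - \frac{437}{-414} = - \frac{301}{-285} - - \frac{19}{18} = \left(-301\right) \left(- \frac{1}{285}\right) + \frac{19}{18} = \frac{301}{285} + \frac{19}{18} = \frac{3611}{1710}$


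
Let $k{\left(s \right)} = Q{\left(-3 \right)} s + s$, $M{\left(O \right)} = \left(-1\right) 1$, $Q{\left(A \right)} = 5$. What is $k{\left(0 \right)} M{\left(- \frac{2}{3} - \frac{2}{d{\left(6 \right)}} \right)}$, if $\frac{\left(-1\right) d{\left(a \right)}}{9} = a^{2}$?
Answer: $0$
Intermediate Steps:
$d{\left(a \right)} = - 9 a^{2}$
$M{\left(O \right)} = -1$
$k{\left(s \right)} = 6 s$ ($k{\left(s \right)} = 5 s + s = 6 s$)
$k{\left(0 \right)} M{\left(- \frac{2}{3} - \frac{2}{d{\left(6 \right)}} \right)} = 6 \cdot 0 \left(-1\right) = 0 \left(-1\right) = 0$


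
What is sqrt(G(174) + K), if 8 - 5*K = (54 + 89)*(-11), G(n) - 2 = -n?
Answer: sqrt(3605)/5 ≈ 12.008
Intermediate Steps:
G(n) = 2 - n
K = 1581/5 (K = 8/5 - (54 + 89)*(-11)/5 = 8/5 - 143*(-11)/5 = 8/5 - 1/5*(-1573) = 8/5 + 1573/5 = 1581/5 ≈ 316.20)
sqrt(G(174) + K) = sqrt((2 - 1*174) + 1581/5) = sqrt((2 - 174) + 1581/5) = sqrt(-172 + 1581/5) = sqrt(721/5) = sqrt(3605)/5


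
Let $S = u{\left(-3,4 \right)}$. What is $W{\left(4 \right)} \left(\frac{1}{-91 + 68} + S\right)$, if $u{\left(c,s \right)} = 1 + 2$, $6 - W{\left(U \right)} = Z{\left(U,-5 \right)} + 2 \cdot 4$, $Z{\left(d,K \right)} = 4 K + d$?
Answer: $\frac{952}{23} \approx 41.391$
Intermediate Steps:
$Z{\left(d,K \right)} = d + 4 K$
$W{\left(U \right)} = 18 - U$ ($W{\left(U \right)} = 6 - \left(\left(U + 4 \left(-5\right)\right) + 2 \cdot 4\right) = 6 - \left(\left(U - 20\right) + 8\right) = 6 - \left(\left(-20 + U\right) + 8\right) = 6 - \left(-12 + U\right) = 18 - U$)
$u{\left(c,s \right)} = 3$
$S = 3$
$W{\left(4 \right)} \left(\frac{1}{-91 + 68} + S\right) = \left(18 - 4\right) \left(\frac{1}{-91 + 68} + 3\right) = \left(18 - 4\right) \left(\frac{1}{-23} + 3\right) = 14 \left(- \frac{1}{23} + 3\right) = 14 \cdot \frac{68}{23} = \frac{952}{23}$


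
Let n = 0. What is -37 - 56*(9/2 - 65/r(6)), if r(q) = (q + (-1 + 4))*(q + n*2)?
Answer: -5983/27 ≈ -221.59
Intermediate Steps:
r(q) = q*(3 + q) (r(q) = (q + (-1 + 4))*(q + 0*2) = (q + 3)*(q + 0) = (3 + q)*q = q*(3 + q))
-37 - 56*(9/2 - 65/r(6)) = -37 - 56*(9/2 - 65*1/(6*(3 + 6))) = -37 - 56*(9*(1/2) - 65/(6*9)) = -37 - 56*(9/2 - 65/54) = -37 - 56*89/27 = -37 - 4984/27 = -5983/27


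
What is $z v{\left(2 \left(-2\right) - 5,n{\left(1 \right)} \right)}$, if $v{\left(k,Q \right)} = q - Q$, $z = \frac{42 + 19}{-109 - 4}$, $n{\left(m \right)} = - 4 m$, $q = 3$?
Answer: $- \frac{427}{113} \approx -3.7788$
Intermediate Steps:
$z = - \frac{61}{113}$ ($z = \frac{61}{-113} = 61 \left(- \frac{1}{113}\right) = - \frac{61}{113} \approx -0.53982$)
$v{\left(k,Q \right)} = 3 - Q$
$z v{\left(2 \left(-2\right) - 5,n{\left(1 \right)} \right)} = - \frac{61 \left(3 - \left(-4\right) 1\right)}{113} = - \frac{61 \left(3 - -4\right)}{113} = - \frac{61 \left(3 + 4\right)}{113} = \left(- \frac{61}{113}\right) 7 = - \frac{427}{113}$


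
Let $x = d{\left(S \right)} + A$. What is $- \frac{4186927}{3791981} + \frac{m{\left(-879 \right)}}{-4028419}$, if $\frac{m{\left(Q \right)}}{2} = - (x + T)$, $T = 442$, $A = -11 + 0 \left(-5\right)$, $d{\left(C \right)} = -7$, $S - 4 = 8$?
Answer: $- \frac{16863480678525}{15275688308039} \approx -1.1039$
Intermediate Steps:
$S = 12$ ($S = 4 + 8 = 12$)
$A = -11$ ($A = -11 + 0 = -11$)
$x = -18$ ($x = -7 - 11 = -18$)
$m{\left(Q \right)} = -848$ ($m{\left(Q \right)} = 2 \left(- (-18 + 442)\right) = 2 \left(\left(-1\right) 424\right) = 2 \left(-424\right) = -848$)
$- \frac{4186927}{3791981} + \frac{m{\left(-879 \right)}}{-4028419} = - \frac{4186927}{3791981} - \frac{848}{-4028419} = \left(-4186927\right) \frac{1}{3791981} - - \frac{848}{4028419} = - \frac{4186927}{3791981} + \frac{848}{4028419} = - \frac{16863480678525}{15275688308039}$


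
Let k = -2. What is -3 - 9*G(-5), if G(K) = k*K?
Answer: -93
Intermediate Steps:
G(K) = -2*K
-3 - 9*G(-5) = -3 - (-18)*(-5) = -3 - 9*10 = -3 - 90 = -93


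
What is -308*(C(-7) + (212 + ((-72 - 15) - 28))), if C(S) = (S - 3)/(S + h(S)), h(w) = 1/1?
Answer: -91168/3 ≈ -30389.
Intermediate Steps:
h(w) = 1
C(S) = (-3 + S)/(1 + S) (C(S) = (S - 3)/(S + 1) = (-3 + S)/(1 + S))
-308*(C(-7) + (212 + ((-72 - 15) - 28))) = -308*((-3 - 7)/(1 - 7) + (212 + ((-72 - 15) - 28))) = -308*(-10/(-6) + (212 + (-87 - 28))) = -308*(-⅙*(-10) + (212 - 115)) = -308*(5/3 + 97) = -308*296/3 = -91168/3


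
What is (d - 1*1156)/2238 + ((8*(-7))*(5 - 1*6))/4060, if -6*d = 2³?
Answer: -245006/486765 ≈ -0.50333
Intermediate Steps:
d = -4/3 (d = -⅙*2³ = -⅙*8 = -4/3 ≈ -1.3333)
(d - 1*1156)/2238 + ((8*(-7))*(5 - 1*6))/4060 = (-4/3 - 1*1156)/2238 + ((8*(-7))*(5 - 1*6))/4060 = (-4/3 - 1156)*(1/2238) - 56*(5 - 6)*(1/4060) = -3472/3*1/2238 - 56*(-1)*(1/4060) = -1736/3357 + 56*(1/4060) = -1736/3357 + 2/145 = -245006/486765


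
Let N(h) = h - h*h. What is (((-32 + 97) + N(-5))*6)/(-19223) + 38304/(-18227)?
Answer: -740145462/350377621 ≈ -2.1124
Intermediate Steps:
N(h) = h - h²
(((-32 + 97) + N(-5))*6)/(-19223) + 38304/(-18227) = (((-32 + 97) - 5*(1 - 1*(-5)))*6)/(-19223) + 38304/(-18227) = ((65 - 5*(1 + 5))*6)*(-1/19223) + 38304*(-1/18227) = ((65 - 5*6)*6)*(-1/19223) - 38304/18227 = ((65 - 30)*6)*(-1/19223) - 38304/18227 = (35*6)*(-1/19223) - 38304/18227 = 210*(-1/19223) - 38304/18227 = -210/19223 - 38304/18227 = -740145462/350377621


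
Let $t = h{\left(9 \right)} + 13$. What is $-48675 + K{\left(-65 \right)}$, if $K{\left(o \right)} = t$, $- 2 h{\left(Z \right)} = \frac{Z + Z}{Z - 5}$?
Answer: $- \frac{194657}{4} \approx -48664.0$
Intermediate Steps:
$h{\left(Z \right)} = - \frac{Z}{-5 + Z}$ ($h{\left(Z \right)} = - \frac{\left(Z + Z\right) \frac{1}{Z - 5}}{2} = - \frac{2 Z \frac{1}{-5 + Z}}{2} = - \frac{Z}{-5 + Z}$)
$t = \frac{43}{4}$ ($t = \left(-1\right) 9 \frac{1}{-5 + 9} + 13 = \left(-1\right) 9 \cdot \frac{1}{4} + 13 = - \frac{9}{4} + 13 = \frac{43}{4} \approx 10.75$)
$K{\left(o \right)} = \frac{43}{4}$
$-48675 + K{\left(-65 \right)} = -48675 + \frac{43}{4} = - \frac{194657}{4}$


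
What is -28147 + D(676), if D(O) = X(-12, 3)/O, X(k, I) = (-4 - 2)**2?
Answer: -4756834/169 ≈ -28147.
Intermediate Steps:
X(k, I) = 36 (X(k, I) = (-6)**2 = 36)
D(O) = 36/O
-28147 + D(676) = -28147 + 36/676 = -28147 + 36*(1/676) = -28147 + 9/169 = -4756834/169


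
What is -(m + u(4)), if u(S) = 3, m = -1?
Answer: -2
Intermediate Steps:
-(m + u(4)) = -(-1 + 3) = -1*2 = -2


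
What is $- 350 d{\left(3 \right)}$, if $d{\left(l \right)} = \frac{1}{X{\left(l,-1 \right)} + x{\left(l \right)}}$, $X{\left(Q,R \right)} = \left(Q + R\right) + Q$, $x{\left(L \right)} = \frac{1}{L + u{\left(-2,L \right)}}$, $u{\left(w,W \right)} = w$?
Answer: $- \frac{175}{3} \approx -58.333$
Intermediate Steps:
$x{\left(L \right)} = \frac{1}{-2 + L}$ ($x{\left(L \right)} = \frac{1}{L - 2} = \frac{1}{-2 + L}$)
$X{\left(Q,R \right)} = R + 2 Q$
$d{\left(l \right)} = \frac{1}{-1 + \frac{1}{-2 + l} + 2 l}$ ($d{\left(l \right)} = \frac{1}{\left(-1 + 2 l\right) + \frac{1}{-2 + l}} = \frac{1}{-1 + \frac{1}{-2 + l} + 2 l}$)
$- 350 d{\left(3 \right)} = - 350 \frac{-2 + 3}{1 + \left(-1 + 2 \cdot 3\right) \left(-2 + 3\right)} = - 350 \frac{1}{1 + \left(-1 + 6\right) 1} \cdot 1 = - 350 \frac{1}{1 + 5 \cdot 1} \cdot 1 = - 350 \frac{1}{1 + 5} \cdot 1 = - 350 \cdot \frac{1}{6} \cdot 1 = \left(-350\right) \frac{1}{6} = - \frac{175}{3}$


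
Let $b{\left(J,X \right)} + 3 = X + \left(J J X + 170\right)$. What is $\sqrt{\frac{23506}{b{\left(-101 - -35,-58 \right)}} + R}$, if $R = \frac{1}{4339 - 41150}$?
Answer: $\frac{i \sqrt{164207531812844505}}{1328030447} \approx 0.30513 i$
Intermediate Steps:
$b{\left(J,X \right)} = 167 + X + X J^{2}$ ($b{\left(J,X \right)} = -3 + \left(X + \left(J J X + 170\right)\right) = -3 + \left(X + \left(J^{2} X + 170\right)\right) = -3 + \left(X + \left(X J^{2} + 170\right)\right) = -3 + \left(X + \left(170 + X J^{2}\right)\right) = -3 + \left(170 + X + X J^{2}\right) = 167 + X + X J^{2}$)
$R = - \frac{1}{36811}$ ($R = \frac{1}{-36811} = - \frac{1}{36811} \approx -2.7166 \cdot 10^{-5}$)
$\sqrt{\frac{23506}{b{\left(-101 - -35,-58 \right)}} + R} = \sqrt{\frac{23506}{167 - 58 - 58 \left(-101 - -35\right)^{2}} - \frac{1}{36811}} = \sqrt{\frac{23506}{167 - 58 - 58 \left(-101 + 35\right)^{2}} - \frac{1}{36811}} = \sqrt{\frac{23506}{167 - 58 - 58 \left(-66\right)^{2}} - \frac{1}{36811}} = \sqrt{\frac{23506}{167 - 58 - 252648} - \frac{1}{36811}} = \sqrt{\frac{23506}{-252539} - \frac{1}{36811}} = \sqrt{23506 \left(- \frac{1}{252539}\right) - \frac{1}{36811}} = \sqrt{- \frac{3358}{36077} - \frac{1}{36811}} = \sqrt{- \frac{123647415}{1328030447}} = \frac{i \sqrt{164207531812844505}}{1328030447}$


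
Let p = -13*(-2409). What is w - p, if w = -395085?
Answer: -426402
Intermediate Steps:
p = 31317
w - p = -395085 - 1*31317 = -395085 - 31317 = -426402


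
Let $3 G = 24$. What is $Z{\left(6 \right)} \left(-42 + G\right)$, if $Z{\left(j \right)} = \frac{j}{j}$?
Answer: $-34$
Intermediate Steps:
$G = 8$ ($G = \frac{1}{3} \cdot 24 = 8$)
$Z{\left(j \right)} = 1$
$Z{\left(6 \right)} \left(-42 + G\right) = 1 \left(-42 + 8\right) = 1 \left(-34\right) = -34$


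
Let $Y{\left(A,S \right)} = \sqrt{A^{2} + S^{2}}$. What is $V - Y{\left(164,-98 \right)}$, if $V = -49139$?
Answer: $-49139 - 10 \sqrt{365} \approx -49330.0$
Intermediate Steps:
$V - Y{\left(164,-98 \right)} = -49139 - \sqrt{164^{2} + \left(-98\right)^{2}} = -49139 - \sqrt{26896 + 9604} = -49139 - \sqrt{36500} = -49139 - 10 \sqrt{365}$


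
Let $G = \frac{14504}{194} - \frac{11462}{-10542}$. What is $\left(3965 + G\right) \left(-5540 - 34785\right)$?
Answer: $- \frac{83312827260050}{511287} \approx -1.6295 \cdot 10^{8}$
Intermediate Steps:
$G = \frac{38781199}{511287}$ ($G = 14504 \cdot \frac{1}{194} - - \frac{5731}{5271} = \frac{7252}{97} + \frac{5731}{5271} = \frac{38781199}{511287} \approx 75.85$)
$\left(3965 + G\right) \left(-5540 - 34785\right) = \left(3965 + \frac{38781199}{511287}\right) \left(-5540 - 34785\right) = \frac{2066034154}{511287} \left(-40325\right) = - \frac{83312827260050}{511287}$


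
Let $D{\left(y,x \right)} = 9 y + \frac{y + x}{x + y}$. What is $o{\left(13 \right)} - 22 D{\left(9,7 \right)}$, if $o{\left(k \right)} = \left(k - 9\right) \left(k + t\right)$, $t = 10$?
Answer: $-1712$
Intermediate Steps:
$o{\left(k \right)} = \left(-9 + k\right) \left(10 + k\right)$ ($o{\left(k \right)} = \left(k - 9\right) \left(k + 10\right) = \left(-9 + k\right) \left(10 + k\right)$)
$D{\left(y,x \right)} = 1 + 9 y$ ($D{\left(y,x \right)} = 9 y + \frac{x + y}{x + y} = 9 y + 1 = 1 + 9 y$)
$o{\left(13 \right)} - 22 D{\left(9,7 \right)} = \left(-90 + 13 + 13^{2}\right) - 22 \left(1 + 9 \cdot 9\right) = \left(-90 + 13 + 169\right) - 22 \left(1 + 81\right) = 92 - 1804 = -1712$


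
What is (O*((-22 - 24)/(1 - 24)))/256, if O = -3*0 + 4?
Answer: 1/32 ≈ 0.031250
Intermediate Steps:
O = 4 (O = 0 + 4 = 4)
(O*((-22 - 24)/(1 - 24)))/256 = (4*((-22 - 24)/(1 - 24)))/256 = (4*(-46/(-23)))*(1/256) = (4*(-46*(-1/23)))*(1/256) = (4*2)*(1/256) = 8*(1/256) = 1/32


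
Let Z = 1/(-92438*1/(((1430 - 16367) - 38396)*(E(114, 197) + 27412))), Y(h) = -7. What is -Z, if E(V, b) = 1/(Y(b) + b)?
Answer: -14619644767/924380 ≈ -15816.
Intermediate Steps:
E(V, b) = 1/(-7 + b)
Z = 14619644767/924380 (Z = 1/(-92438*1/((1/(-7 + 197) + 27412)*((1430 - 16367) - 38396))) = 1/(-92438*1/((-14937 - 38396)*(1/190 + 27412))) = 1/(-92438*(-1/(53333*(1/190 + 27412)))) = 1/(-92438/((5208281/190)*(-53333))) = 1/(-92438/(-14619644767/10)) = 1/(-92438*(-10/14619644767)) = 1/(924380/14619644767) = 14619644767/924380 ≈ 15816.)
-Z = -1*14619644767/924380 = -14619644767/924380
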